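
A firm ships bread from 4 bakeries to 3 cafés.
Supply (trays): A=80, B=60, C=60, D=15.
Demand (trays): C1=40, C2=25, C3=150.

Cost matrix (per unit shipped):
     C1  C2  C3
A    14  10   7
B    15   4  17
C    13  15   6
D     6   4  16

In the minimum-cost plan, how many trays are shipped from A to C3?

Optimal shipments:
  A to C3: 80 × 7 = 560
  B to C1: 25 × 15 = 375
  B to C2: 25 × 4 = 100
  B to C3: 10 × 17 = 170
  C to C3: 60 × 6 = 360
  D to C1: 15 × 6 = 90
Total cost = 1655.
So A→C3 carries 80 trays.

80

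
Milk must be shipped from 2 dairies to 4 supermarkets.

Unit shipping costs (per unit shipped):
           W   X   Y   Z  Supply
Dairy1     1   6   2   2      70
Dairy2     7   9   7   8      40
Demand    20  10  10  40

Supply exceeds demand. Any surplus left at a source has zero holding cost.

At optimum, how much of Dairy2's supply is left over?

Minimum-cost shipments:
  Dairy1→W: 20 crates
  Dairy1→Y: 10 crates
  Dairy1→Z: 40 crates
  Dairy2→X: 10 crates
Total cost = 210.
Dairy2 ships 10 of its 40, leaving 30.

30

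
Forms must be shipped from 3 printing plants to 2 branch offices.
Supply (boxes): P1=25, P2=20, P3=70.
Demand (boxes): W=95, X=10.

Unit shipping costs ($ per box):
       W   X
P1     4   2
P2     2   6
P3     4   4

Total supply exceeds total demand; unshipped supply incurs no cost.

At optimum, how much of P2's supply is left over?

0

An optimal plan:
  P1 to W: 5 × $4 = $20
  P1 to X: 10 × $2 = $20
  P2 to W: 20 × $2 = $40
  P3 to W: 70 × $4 = $280
Total cost = $360.
P2 ships 20 of its 20, leaving 0.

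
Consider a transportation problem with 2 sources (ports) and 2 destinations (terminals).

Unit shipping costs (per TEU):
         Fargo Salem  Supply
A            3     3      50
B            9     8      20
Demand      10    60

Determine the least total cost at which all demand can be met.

One minimum-cost allocation:
  A→Fargo: 10 TEU
  A→Salem: 40 TEU
  B→Salem: 20 TEU
Total cost = 310.

310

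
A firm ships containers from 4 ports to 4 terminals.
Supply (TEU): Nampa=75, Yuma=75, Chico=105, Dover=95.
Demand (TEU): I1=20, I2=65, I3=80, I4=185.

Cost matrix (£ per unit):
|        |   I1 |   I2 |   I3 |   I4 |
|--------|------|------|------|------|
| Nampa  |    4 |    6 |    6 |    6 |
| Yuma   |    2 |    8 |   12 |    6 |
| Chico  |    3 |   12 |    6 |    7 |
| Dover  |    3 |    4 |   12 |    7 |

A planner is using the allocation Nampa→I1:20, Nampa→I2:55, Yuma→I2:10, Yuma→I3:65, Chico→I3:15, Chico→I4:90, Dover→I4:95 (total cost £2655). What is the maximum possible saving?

710

Current plan cost = 20·4 + 55·6 + 10·8 + 65·12 + 15·6 + 90·7 + 95·7 = £2655.
Optimal plan:
  Nampa to I4: 75 × £6 = £450
  Yuma to I4: 75 × £6 = £450
  Chico to I1: 20 × £3 = £60
  Chico to I3: 80 × £6 = £480
  Chico to I4: 5 × £7 = £35
  Dover to I2: 65 × £4 = £260
  Dover to I4: 30 × £7 = £210
Optimal cost = £1945.
Saving = 2655 − 1945 = £710.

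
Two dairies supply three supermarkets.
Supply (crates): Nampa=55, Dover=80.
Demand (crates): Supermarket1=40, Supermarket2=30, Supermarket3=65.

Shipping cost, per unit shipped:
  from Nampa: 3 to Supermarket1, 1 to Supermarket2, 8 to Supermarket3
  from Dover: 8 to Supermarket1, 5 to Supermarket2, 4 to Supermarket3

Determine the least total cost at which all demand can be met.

Optimal allocation:
  Nampa–Supermarket1: 40 × 3 = 120
  Nampa–Supermarket2: 15 × 1 = 15
  Dover–Supermarket2: 15 × 5 = 75
  Dover–Supermarket3: 65 × 4 = 260
Total = 120 + 15 + 75 + 260 = 470.
(Supply check: Nampa ships 55; Dover ships 80.)

470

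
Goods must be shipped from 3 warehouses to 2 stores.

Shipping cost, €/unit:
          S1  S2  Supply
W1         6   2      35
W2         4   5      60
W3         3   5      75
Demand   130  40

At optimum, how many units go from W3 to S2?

Optimal shipments:
  W1–S2: 35 units
  W2–S1: 55 units
  W2–S2: 5 units
  W3–S1: 75 units
Total cost = €540.
The route W3→S2 is not used.

0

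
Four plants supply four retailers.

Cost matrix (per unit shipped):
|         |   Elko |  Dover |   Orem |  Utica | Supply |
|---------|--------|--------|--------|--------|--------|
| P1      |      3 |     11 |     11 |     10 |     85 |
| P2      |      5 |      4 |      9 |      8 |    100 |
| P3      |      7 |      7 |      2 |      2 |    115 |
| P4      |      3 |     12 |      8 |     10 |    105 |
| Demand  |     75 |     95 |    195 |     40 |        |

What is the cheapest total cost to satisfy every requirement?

One minimum-cost allocation:
  P1->Elko: 75 × 3 = 225
  P1->Utica: 10 × 10 = 100
  P2->Dover: 95 × 4 = 380
  P2->Utica: 5 × 8 = 40
  P3->Orem: 90 × 2 = 180
  P3->Utica: 25 × 2 = 50
  P4->Orem: 105 × 8 = 840
Total = 225 + 100 + 380 + 40 + 180 + 50 + 840 = 1815.
(Supply check: P1 ships 85; P2 ships 100; P3 ships 115; P4 ships 105.)

1815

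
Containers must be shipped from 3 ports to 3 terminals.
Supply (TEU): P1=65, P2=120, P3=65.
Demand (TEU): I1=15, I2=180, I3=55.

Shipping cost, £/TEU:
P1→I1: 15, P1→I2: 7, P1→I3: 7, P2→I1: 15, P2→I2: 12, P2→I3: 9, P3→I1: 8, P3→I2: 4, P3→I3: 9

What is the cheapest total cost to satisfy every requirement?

A cheapest plan:
  P1 to I2: 65 × £7 = £455
  P2 to I1: 15 × £15 = £225
  P2 to I2: 50 × £12 = £600
  P2 to I3: 55 × £9 = £495
  P3 to I2: 65 × £4 = £260
Total = 455 + 225 + 600 + 495 + 260 = £2035.

2035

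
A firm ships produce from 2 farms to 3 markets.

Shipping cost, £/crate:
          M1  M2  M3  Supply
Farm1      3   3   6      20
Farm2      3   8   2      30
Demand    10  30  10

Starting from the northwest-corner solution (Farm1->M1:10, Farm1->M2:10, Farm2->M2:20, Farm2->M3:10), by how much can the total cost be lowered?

Current plan cost = 10·3 + 10·3 + 20·8 + 10·2 = £240.
Optimal plan:
  Farm1 to M2: 20 × £3 = £60
  Farm2 to M1: 10 × £3 = £30
  Farm2 to M2: 10 × £8 = £80
  Farm2 to M3: 10 × £2 = £20
Optimal cost = £190.
Saving = 240 − 190 = £50.

50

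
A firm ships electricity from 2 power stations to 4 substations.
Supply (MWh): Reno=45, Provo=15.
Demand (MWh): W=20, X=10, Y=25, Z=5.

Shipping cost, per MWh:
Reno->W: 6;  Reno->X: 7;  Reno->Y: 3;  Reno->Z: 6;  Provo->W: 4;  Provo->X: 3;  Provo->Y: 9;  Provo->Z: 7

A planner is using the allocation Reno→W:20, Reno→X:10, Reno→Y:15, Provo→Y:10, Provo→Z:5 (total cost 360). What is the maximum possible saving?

Current plan cost = 20·6 + 10·7 + 15·3 + 10·9 + 5·7 = 360.
Optimal plan:
  Reno→W: 15 × 6 = 90
  Reno→Y: 25 × 3 = 75
  Reno→Z: 5 × 6 = 30
  Provo→W: 5 × 4 = 20
  Provo→X: 10 × 3 = 30
Optimal cost = 245.
Saving = 360 − 245 = 115.

115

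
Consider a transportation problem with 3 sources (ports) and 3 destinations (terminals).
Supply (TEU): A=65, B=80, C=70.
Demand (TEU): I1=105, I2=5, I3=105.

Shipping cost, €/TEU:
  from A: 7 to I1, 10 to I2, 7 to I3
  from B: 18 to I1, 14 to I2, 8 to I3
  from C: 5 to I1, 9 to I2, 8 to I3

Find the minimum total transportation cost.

A cheapest plan:
  A→I1: 35 TEU
  A→I2: 5 TEU
  A→I3: 25 TEU
  B→I3: 80 TEU
  C→I1: 70 TEU
Total cost = €1460.

1460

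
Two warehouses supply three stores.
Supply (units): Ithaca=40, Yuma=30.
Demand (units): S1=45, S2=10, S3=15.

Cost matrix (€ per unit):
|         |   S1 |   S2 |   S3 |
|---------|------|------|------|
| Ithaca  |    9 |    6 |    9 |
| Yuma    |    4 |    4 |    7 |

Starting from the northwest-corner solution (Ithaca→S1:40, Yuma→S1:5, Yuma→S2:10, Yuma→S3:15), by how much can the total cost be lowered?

Current plan cost = 40·9 + 5·4 + 10·4 + 15·7 = €525.
Optimal plan:
  Ithaca–S1: 15 × €9 = €135
  Ithaca–S2: 10 × €6 = €60
  Ithaca–S3: 15 × €9 = €135
  Yuma–S1: 30 × €4 = €120
Optimal cost = €450.
Saving = 525 − 450 = €75.

75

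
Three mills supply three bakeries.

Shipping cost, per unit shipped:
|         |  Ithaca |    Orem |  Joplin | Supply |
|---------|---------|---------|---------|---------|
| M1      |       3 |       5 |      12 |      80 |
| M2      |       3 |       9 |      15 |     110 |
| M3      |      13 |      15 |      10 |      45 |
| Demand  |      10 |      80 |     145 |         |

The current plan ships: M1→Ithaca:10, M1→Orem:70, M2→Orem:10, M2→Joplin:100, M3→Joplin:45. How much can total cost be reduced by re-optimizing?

40

Current plan cost = 10·3 + 70·5 + 10·9 + 100·15 + 45·10 = 2420.
Optimal plan:
  M1→Orem: 80 sacks
  M2→Ithaca: 10 sacks
  M2→Joplin: 100 sacks
  M3→Joplin: 45 sacks
Optimal cost = 2380.
Saving = 2420 − 2380 = 40.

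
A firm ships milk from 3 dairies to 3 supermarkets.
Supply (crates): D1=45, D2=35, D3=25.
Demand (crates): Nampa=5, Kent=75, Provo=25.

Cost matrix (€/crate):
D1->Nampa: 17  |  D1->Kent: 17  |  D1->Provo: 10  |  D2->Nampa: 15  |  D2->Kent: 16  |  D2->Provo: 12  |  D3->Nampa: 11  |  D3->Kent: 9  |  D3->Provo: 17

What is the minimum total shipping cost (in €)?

1370

A cheapest plan:
  D1 to Kent: 20 crates
  D1 to Provo: 25 crates
  D2 to Nampa: 5 crates
  D2 to Kent: 30 crates
  D3 to Kent: 25 crates
Total cost = €1370.
(Supply check: D1 ships 45; D2 ships 35; D3 ships 25.)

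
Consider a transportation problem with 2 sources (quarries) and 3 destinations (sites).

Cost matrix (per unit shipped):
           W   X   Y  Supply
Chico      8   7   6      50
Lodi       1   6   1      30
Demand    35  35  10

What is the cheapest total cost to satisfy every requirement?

One minimum-cost allocation:
  Chico–W: 5 × 8 = 40
  Chico–X: 35 × 7 = 245
  Chico–Y: 10 × 6 = 60
  Lodi–W: 30 × 1 = 30
Total = 40 + 245 + 60 + 30 = 375.

375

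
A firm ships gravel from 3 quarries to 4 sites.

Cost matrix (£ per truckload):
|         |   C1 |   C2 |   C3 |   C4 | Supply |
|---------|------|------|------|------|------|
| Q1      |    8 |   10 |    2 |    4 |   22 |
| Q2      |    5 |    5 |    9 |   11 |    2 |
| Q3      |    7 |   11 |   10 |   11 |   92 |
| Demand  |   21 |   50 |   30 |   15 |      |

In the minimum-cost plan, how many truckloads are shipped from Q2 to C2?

Optimal shipments:
  Q1→C3: 22 × £2 = £44
  Q2→C2: 2 × £5 = £10
  Q3→C1: 21 × £7 = £147
  Q3→C2: 48 × £11 = £528
  Q3→C3: 8 × £10 = £80
  Q3→C4: 15 × £11 = £165
Total cost = £974.
So Q2→C2 carries 2 truckloads.

2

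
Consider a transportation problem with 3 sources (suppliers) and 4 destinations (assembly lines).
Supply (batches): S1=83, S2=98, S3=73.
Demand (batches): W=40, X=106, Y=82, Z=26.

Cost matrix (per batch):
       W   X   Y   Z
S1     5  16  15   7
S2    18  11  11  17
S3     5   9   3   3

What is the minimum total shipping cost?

An optimal shipping plan:
  S1->W: 40 × 5 = 200
  S1->X: 8 × 16 = 128
  S1->Y: 9 × 15 = 135
  S1->Z: 26 × 7 = 182
  S2->X: 98 × 11 = 1078
  S3->Y: 73 × 3 = 219
Total = 200 + 128 + 135 + 182 + 1078 + 219 = 1942.
(Supply check: S1 ships 83; S2 ships 98; S3 ships 73.)

1942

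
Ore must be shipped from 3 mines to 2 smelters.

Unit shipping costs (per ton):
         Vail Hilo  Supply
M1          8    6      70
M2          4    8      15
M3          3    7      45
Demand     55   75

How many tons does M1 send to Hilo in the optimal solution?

70

Solving gives:
  M1 to Hilo: 70 × 6 = 420
  M2 to Vail: 15 × 4 = 60
  M3 to Vail: 40 × 3 = 120
  M3 to Hilo: 5 × 7 = 35
Total cost = 635.
So M1→Hilo carries 70 tons.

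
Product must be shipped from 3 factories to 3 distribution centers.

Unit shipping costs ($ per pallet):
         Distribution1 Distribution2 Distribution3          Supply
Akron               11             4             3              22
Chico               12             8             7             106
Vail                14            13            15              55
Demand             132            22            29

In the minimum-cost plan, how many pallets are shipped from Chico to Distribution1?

Solving gives:
  Akron→Distribution3: 22 pallets
  Chico→Distribution1: 77 pallets
  Chico→Distribution2: 22 pallets
  Chico→Distribution3: 7 pallets
  Vail→Distribution1: 55 pallets
Total cost = $1985.
So Chico→Distribution1 carries 77 pallets.

77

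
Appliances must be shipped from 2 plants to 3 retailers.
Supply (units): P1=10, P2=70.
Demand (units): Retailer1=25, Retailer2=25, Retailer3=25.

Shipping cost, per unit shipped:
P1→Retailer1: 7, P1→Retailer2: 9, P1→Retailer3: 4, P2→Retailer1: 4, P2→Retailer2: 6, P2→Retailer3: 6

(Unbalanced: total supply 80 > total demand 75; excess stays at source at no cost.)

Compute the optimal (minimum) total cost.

One minimum-cost allocation:
  P1–Retailer3: 10 × 4 = 40
  P2–Retailer1: 25 × 4 = 100
  P2–Retailer2: 25 × 6 = 150
  P2–Retailer3: 15 × 6 = 90
Total = 40 + 100 + 150 + 90 = 380.

380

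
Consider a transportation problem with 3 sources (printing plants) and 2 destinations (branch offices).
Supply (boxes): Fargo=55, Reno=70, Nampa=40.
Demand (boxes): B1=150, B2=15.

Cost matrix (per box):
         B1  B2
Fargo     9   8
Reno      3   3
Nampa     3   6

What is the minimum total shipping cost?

One minimum-cost allocation:
  Fargo→B1: 40 × 9 = 360
  Fargo→B2: 15 × 8 = 120
  Reno→B1: 70 × 3 = 210
  Nampa→B1: 40 × 3 = 120
Total = 360 + 120 + 210 + 120 = 810.
(Supply check: Fargo ships 55; Reno ships 70; Nampa ships 40.)

810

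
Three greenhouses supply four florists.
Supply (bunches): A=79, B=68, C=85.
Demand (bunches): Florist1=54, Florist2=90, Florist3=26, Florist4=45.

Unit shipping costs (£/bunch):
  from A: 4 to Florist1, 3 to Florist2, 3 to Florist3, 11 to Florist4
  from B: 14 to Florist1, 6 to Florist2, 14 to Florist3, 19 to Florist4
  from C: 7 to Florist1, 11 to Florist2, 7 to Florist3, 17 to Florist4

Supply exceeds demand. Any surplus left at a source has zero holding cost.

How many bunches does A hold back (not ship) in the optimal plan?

0

Minimum-cost shipments:
  A–Florist2: 22 × £3 = £66
  A–Florist3: 12 × £3 = £36
  A–Florist4: 45 × £11 = £495
  B–Florist2: 68 × £6 = £408
  C–Florist1: 54 × £7 = £378
  C–Florist3: 14 × £7 = £98
Total cost = £1481.
A ships 79 of its 79, leaving 0.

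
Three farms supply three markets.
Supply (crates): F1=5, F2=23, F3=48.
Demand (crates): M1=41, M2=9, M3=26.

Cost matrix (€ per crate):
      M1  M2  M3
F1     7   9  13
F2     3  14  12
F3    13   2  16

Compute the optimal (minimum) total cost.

707

Optimal allocation:
  F1→M1: 5 crates
  F2→M1: 23 crates
  F3→M1: 13 crates
  F3→M2: 9 crates
  F3→M3: 26 crates
Total cost = €707.
(Supply check: F1 ships 5; F2 ships 23; F3 ships 48.)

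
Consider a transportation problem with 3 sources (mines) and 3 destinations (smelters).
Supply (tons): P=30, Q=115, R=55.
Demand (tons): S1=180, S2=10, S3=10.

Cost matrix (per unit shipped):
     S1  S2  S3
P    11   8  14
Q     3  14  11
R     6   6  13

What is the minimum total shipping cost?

1005

One minimum-cost allocation:
  P→S1: 10 × 11 = 110
  P→S2: 10 × 8 = 80
  P→S3: 10 × 14 = 140
  Q→S1: 115 × 3 = 345
  R→S1: 55 × 6 = 330
Total = 110 + 80 + 140 + 345 + 330 = 1005.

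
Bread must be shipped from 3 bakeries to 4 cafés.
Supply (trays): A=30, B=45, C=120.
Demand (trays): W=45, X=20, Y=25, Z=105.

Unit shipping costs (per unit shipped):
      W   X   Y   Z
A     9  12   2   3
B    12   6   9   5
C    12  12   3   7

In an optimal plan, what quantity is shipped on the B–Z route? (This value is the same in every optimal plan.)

Optimal shipments:
  A–Z: 30 × 3 = 90
  B–X: 20 × 6 = 120
  B–Z: 25 × 5 = 125
  C–W: 45 × 12 = 540
  C–Y: 25 × 3 = 75
  C–Z: 50 × 7 = 350
Total cost = 1300.
So B→Z carries 25 trays.

25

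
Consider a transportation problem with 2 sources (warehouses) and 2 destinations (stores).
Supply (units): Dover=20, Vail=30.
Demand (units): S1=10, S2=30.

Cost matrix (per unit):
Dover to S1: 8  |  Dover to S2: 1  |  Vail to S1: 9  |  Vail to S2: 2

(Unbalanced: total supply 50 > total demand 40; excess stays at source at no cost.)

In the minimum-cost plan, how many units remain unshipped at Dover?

Minimum-cost shipments:
  Dover->S1: 10 × 8 = 80
  Dover->S2: 10 × 1 = 10
  Vail->S2: 20 × 2 = 40
Total cost = 130.
Dover ships 20 of its 20, leaving 0.

0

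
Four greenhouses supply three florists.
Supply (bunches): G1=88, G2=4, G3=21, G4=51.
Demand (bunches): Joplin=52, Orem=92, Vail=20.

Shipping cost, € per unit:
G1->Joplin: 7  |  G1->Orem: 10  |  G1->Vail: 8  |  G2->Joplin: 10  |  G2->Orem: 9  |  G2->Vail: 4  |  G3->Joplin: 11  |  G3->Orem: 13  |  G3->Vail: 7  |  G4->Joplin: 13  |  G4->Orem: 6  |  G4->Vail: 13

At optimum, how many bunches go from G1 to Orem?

The minimum-cost plan:
  G1→Joplin: 52 bunches
  G1→Orem: 36 bunches
  G2→Orem: 4 bunches
  G3→Orem: 1 bunches
  G3→Vail: 20 bunches
  G4→Orem: 51 bunches
Total cost = €1219.
So G1→Orem carries 36 bunches.

36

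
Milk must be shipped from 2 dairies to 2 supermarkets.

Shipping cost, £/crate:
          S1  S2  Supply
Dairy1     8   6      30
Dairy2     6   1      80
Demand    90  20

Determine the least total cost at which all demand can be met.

An optimal shipping plan:
  Dairy1→S1: 30 × £8 = £240
  Dairy2→S1: 60 × £6 = £360
  Dairy2→S2: 20 × £1 = £20
Total = 240 + 360 + 20 = £620.

620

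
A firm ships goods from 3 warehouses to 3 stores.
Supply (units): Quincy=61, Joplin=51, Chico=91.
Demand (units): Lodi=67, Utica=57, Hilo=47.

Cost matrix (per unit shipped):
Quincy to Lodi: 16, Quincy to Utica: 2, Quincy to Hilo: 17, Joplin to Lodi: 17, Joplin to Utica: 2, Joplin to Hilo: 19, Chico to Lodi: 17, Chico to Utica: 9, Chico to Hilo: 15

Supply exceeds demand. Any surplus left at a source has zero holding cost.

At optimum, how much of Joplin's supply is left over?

An optimal plan:
  Quincy–Lodi: 55 × 16 = 880
  Quincy–Utica: 6 × 2 = 12
  Joplin–Utica: 51 × 2 = 102
  Chico–Lodi: 12 × 17 = 204
  Chico–Hilo: 47 × 15 = 705
Total cost = 1903.
Joplin ships 51 of its 51, leaving 0.

0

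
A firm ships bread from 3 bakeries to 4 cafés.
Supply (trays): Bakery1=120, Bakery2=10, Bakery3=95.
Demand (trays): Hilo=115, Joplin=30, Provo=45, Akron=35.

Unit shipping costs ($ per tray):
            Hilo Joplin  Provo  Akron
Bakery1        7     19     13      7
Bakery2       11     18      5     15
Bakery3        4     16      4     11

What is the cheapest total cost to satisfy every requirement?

A cheapest plan:
  Bakery1 to Hilo: 55 × $7 = $385
  Bakery1 to Joplin: 30 × $19 = $570
  Bakery1 to Akron: 35 × $7 = $245
  Bakery2 to Provo: 10 × $5 = $50
  Bakery3 to Hilo: 60 × $4 = $240
  Bakery3 to Provo: 35 × $4 = $140
Total = 385 + 570 + 245 + 50 + 240 + 140 = $1630.

1630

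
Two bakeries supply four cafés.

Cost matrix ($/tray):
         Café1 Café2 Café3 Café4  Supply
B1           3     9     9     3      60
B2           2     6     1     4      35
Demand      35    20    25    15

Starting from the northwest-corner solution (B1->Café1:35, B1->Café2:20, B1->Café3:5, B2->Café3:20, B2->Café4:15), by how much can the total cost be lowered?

Current plan cost = 35·3 + 20·9 + 5·9 + 20·1 + 15·4 = $410.
Optimal plan:
  B1->Café1: 35 × $3 = $105
  B1->Café2: 10 × $9 = $90
  B1->Café4: 15 × $3 = $45
  B2->Café2: 10 × $6 = $60
  B2->Café3: 25 × $1 = $25
Optimal cost = $325.
Saving = 410 − 325 = $85.

85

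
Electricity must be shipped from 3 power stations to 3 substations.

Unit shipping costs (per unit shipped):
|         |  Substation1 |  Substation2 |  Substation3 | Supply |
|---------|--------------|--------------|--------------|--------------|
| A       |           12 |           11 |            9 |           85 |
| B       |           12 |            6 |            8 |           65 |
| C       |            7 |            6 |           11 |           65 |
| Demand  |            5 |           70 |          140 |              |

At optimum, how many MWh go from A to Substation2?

Solving gives:
  A–Substation3: 85 × 9 = 765
  B–Substation2: 10 × 6 = 60
  B–Substation3: 55 × 8 = 440
  C–Substation1: 5 × 7 = 35
  C–Substation2: 60 × 6 = 360
Total cost = 1660.
The route A→Substation2 is not used.

0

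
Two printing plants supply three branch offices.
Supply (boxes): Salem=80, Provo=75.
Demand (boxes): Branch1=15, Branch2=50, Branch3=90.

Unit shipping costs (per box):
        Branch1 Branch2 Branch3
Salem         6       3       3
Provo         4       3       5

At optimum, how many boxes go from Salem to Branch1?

0

Optimal shipments:
  Salem–Branch3: 80 × 3 = 240
  Provo–Branch1: 15 × 4 = 60
  Provo–Branch2: 50 × 3 = 150
  Provo–Branch3: 10 × 5 = 50
Total cost = 500.
The route Salem→Branch1 is not used.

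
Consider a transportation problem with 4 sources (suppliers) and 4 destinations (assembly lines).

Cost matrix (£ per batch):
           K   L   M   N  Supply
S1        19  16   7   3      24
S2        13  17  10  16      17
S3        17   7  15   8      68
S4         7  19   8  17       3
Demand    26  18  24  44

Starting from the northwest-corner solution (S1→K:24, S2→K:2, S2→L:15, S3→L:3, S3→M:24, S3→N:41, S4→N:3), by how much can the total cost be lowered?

507

Current plan cost = 24·19 + 2·13 + 15·17 + 3·7 + 24·15 + 41·8 + 3·17 = £1497.
Optimal plan:
  S1 to M: 24 × £7 = £168
  S2 to K: 17 × £13 = £221
  S3 to K: 6 × £17 = £102
  S3 to L: 18 × £7 = £126
  S3 to N: 44 × £8 = £352
  S4 to K: 3 × £7 = £21
Optimal cost = £990.
Saving = 1497 − 990 = £507.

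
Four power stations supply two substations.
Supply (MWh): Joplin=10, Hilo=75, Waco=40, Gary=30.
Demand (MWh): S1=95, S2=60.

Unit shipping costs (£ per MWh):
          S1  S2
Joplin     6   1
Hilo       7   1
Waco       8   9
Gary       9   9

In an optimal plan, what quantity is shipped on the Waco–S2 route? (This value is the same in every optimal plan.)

0

The minimum-cost plan:
  Joplin–S1: 10 × £6 = £60
  Hilo–S1: 15 × £7 = £105
  Hilo–S2: 60 × £1 = £60
  Waco–S1: 40 × £8 = £320
  Gary–S1: 30 × £9 = £270
Total cost = £815.
The route Waco→S2 is not used.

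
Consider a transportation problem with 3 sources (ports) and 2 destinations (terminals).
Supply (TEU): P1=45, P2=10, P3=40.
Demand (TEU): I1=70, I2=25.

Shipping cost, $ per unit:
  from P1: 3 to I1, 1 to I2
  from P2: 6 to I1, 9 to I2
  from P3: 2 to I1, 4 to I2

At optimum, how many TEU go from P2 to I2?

Solving gives:
  P1–I1: 20 TEU
  P1–I2: 25 TEU
  P2–I1: 10 TEU
  P3–I1: 40 TEU
Total cost = $225.
The route P2→I2 is not used.

0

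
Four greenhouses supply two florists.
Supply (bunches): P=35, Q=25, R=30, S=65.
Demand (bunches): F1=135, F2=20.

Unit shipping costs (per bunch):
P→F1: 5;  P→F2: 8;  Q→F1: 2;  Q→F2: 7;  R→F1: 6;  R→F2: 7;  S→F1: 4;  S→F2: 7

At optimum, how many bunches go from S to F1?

65

The minimum-cost plan:
  P->F1: 35 × 5 = 175
  Q->F1: 25 × 2 = 50
  R->F1: 10 × 6 = 60
  R->F2: 20 × 7 = 140
  S->F1: 65 × 4 = 260
Total cost = 685.
So S→F1 carries 65 bunches.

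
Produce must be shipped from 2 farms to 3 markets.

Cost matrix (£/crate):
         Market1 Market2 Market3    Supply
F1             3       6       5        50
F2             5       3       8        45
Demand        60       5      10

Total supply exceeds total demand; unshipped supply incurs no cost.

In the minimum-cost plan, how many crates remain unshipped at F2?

20

Minimum-cost shipments:
  F1→Market1: 40 crates
  F1→Market3: 10 crates
  F2→Market1: 20 crates
  F2→Market2: 5 crates
Total cost = £285.
F2 ships 25 of its 45, leaving 20.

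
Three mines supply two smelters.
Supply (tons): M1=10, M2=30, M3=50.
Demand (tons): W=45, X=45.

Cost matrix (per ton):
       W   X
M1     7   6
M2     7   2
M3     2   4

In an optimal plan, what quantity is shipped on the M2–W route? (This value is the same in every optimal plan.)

0

Optimal shipments:
  M1->X: 10 × 6 = 60
  M2->X: 30 × 2 = 60
  M3->W: 45 × 2 = 90
  M3->X: 5 × 4 = 20
Total cost = 230.
The route M2→W is not used.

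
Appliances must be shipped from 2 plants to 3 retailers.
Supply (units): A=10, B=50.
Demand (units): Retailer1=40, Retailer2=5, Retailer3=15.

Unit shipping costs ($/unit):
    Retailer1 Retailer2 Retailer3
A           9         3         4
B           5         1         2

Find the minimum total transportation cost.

255

One minimum-cost allocation:
  A->Retailer2: 5 × $3 = $15
  A->Retailer3: 5 × $4 = $20
  B->Retailer1: 40 × $5 = $200
  B->Retailer3: 10 × $2 = $20
Total = 15 + 20 + 200 + 20 = $255.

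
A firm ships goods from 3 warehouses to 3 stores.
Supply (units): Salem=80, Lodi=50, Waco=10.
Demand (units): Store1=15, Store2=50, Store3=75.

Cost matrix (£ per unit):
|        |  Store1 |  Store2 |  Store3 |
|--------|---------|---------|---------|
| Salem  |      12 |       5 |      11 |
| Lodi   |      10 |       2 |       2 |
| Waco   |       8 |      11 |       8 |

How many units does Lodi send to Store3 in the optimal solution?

50

Solving gives:
  Salem->Store1: 5 units
  Salem->Store2: 50 units
  Salem->Store3: 25 units
  Lodi->Store3: 50 units
  Waco->Store1: 10 units
Total cost = £765.
So Lodi→Store3 carries 50 units.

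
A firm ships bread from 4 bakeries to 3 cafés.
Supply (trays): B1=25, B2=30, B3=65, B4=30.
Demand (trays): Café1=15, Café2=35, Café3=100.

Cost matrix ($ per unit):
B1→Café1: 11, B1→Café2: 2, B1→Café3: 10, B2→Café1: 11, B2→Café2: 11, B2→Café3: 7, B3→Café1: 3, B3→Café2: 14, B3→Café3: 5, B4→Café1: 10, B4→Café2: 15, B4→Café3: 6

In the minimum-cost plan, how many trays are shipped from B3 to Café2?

0

The minimum-cost plan:
  B1 to Café2: 25 × $2 = $50
  B2 to Café2: 10 × $11 = $110
  B2 to Café3: 20 × $7 = $140
  B3 to Café1: 15 × $3 = $45
  B3 to Café3: 50 × $5 = $250
  B4 to Café3: 30 × $6 = $180
Total cost = $775.
The route B3→Café2 is not used.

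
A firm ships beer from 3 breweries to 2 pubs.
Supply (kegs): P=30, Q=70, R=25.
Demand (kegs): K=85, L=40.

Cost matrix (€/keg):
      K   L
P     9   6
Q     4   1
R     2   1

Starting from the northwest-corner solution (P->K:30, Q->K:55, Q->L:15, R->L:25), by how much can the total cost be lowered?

50

Current plan cost = 30·9 + 55·4 + 15·1 + 25·1 = €530.
Optimal plan:
  P→K: 30 kegs
  Q→K: 30 kegs
  Q→L: 40 kegs
  R→K: 25 kegs
Optimal cost = €480.
Saving = 530 − 480 = €50.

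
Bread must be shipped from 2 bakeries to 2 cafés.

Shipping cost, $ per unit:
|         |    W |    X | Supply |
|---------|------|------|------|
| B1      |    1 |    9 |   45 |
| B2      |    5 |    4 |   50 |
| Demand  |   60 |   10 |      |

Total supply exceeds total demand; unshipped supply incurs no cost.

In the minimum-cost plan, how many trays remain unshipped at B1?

0

An optimal plan:
  B1 to W: 45 × $1 = $45
  B2 to W: 15 × $5 = $75
  B2 to X: 10 × $4 = $40
Total cost = $160.
B1 ships 45 of its 45, leaving 0.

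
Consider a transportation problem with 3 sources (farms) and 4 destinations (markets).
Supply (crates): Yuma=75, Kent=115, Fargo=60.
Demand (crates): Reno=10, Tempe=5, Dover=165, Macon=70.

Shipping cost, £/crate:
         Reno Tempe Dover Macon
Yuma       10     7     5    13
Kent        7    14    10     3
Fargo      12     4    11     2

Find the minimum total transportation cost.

1520

A cheapest plan:
  Yuma to Dover: 75 × £5 = £375
  Kent to Reno: 10 × £7 = £70
  Kent to Dover: 90 × £10 = £900
  Kent to Macon: 15 × £3 = £45
  Fargo to Tempe: 5 × £4 = £20
  Fargo to Macon: 55 × £2 = £110
Total = 375 + 70 + 900 + 45 + 20 + 110 = £1520.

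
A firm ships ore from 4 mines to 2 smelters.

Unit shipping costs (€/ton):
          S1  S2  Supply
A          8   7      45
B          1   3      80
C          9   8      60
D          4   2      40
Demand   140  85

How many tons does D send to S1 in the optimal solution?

The minimum-cost plan:
  A->S1: 45 × €8 = €360
  B->S1: 80 × €1 = €80
  C->S1: 15 × €9 = €135
  C->S2: 45 × €8 = €360
  D->S2: 40 × €2 = €80
Total cost = €1015.
The route D→S1 is not used.

0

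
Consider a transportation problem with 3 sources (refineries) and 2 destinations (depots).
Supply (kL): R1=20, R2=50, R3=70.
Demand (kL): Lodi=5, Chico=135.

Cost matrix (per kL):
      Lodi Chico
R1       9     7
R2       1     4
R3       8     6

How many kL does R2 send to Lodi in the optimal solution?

5

Solving gives:
  R1→Chico: 20 × 7 = 140
  R2→Lodi: 5 × 1 = 5
  R2→Chico: 45 × 4 = 180
  R3→Chico: 70 × 6 = 420
Total cost = 745.
So R2→Lodi carries 5 kL.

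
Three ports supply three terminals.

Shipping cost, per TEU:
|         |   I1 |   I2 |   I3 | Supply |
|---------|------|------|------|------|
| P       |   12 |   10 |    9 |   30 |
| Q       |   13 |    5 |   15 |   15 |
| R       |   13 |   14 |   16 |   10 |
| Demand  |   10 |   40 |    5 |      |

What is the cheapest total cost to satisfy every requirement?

Optimal allocation:
  P→I2: 25 × 10 = 250
  P→I3: 5 × 9 = 45
  Q→I2: 15 × 5 = 75
  R→I1: 10 × 13 = 130
Total = 250 + 45 + 75 + 130 = 500.

500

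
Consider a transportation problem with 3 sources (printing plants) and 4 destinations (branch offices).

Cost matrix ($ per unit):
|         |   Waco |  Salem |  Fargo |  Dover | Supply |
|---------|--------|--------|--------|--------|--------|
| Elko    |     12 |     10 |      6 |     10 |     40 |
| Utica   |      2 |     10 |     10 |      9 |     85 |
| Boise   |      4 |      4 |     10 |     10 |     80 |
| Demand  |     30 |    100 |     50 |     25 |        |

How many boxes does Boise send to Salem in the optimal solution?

80

The minimum-cost plan:
  Elko→Fargo: 40 × $6 = $240
  Utica→Waco: 30 × $2 = $60
  Utica→Salem: 20 × $10 = $200
  Utica→Fargo: 10 × $10 = $100
  Utica→Dover: 25 × $9 = $225
  Boise→Salem: 80 × $4 = $320
Total cost = $1145.
So Boise→Salem carries 80 boxes.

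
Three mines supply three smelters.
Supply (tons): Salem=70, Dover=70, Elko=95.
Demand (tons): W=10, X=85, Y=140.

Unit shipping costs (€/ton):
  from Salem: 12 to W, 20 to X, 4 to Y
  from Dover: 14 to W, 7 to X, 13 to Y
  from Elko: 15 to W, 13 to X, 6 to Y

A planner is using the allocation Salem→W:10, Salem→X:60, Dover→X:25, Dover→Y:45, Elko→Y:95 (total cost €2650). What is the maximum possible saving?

Current plan cost = 10·12 + 60·20 + 25·7 + 45·13 + 95·6 = €2650.
Optimal plan:
  Salem–W: 10 × €12 = €120
  Salem–Y: 60 × €4 = €240
  Dover–X: 70 × €7 = €490
  Elko–X: 15 × €13 = €195
  Elko–Y: 80 × €6 = €480
Optimal cost = €1525.
Saving = 2650 − 1525 = €1125.

1125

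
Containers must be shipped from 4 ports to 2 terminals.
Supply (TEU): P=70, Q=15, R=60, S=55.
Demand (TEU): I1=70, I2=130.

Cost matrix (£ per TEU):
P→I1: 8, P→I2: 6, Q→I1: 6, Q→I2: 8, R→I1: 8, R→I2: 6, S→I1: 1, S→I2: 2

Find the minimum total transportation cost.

925

One minimum-cost allocation:
  P to I2: 70 × £6 = £420
  Q to I1: 15 × £6 = £90
  R to I2: 60 × £6 = £360
  S to I1: 55 × £1 = £55
Total = 420 + 90 + 360 + 55 = £925.
(Supply check: P ships 70; Q ships 15; R ships 60; S ships 55.)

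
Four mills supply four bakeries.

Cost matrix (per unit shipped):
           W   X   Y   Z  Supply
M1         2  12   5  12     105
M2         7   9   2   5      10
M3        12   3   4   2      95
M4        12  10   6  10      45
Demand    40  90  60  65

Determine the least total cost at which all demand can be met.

1170

A cheapest plan:
  M1→W: 40 × 2 = 80
  M1→X: 5 × 12 = 60
  M1→Y: 60 × 5 = 300
  M2→Z: 10 × 5 = 50
  M3→X: 40 × 3 = 120
  M3→Z: 55 × 2 = 110
  M4→X: 45 × 10 = 450
Total = 80 + 60 + 300 + 50 + 120 + 110 + 450 = 1170.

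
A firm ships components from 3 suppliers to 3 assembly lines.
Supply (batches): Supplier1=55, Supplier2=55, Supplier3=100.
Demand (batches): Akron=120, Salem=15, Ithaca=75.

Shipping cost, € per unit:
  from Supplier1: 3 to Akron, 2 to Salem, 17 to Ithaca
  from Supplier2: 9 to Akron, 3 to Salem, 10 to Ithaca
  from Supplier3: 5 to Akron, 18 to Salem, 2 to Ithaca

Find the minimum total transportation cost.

One minimum-cost allocation:
  Supplier1–Akron: 55 batches
  Supplier2–Akron: 40 batches
  Supplier2–Salem: 15 batches
  Supplier3–Akron: 25 batches
  Supplier3–Ithaca: 75 batches
Total cost = €845.

845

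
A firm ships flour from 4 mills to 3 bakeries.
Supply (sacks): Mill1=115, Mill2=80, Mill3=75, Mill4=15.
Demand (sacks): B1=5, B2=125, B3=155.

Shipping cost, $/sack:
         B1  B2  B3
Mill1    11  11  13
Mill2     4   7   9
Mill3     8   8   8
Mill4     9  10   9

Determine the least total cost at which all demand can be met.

One minimum-cost allocation:
  Mill1 to B2: 115 × $11 = $1265
  Mill2 to B1: 5 × $4 = $20
  Mill2 to B2: 10 × $7 = $70
  Mill2 to B3: 65 × $9 = $585
  Mill3 to B3: 75 × $8 = $600
  Mill4 to B3: 15 × $9 = $135
Total = 1265 + 20 + 70 + 585 + 600 + 135 = $2675.

2675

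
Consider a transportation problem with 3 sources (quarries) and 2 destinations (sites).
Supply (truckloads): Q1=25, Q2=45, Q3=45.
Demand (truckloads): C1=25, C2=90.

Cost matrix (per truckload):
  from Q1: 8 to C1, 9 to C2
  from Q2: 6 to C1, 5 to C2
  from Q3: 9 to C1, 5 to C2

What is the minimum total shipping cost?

A cheapest plan:
  Q1->C1: 25 × 8 = 200
  Q2->C2: 45 × 5 = 225
  Q3->C2: 45 × 5 = 225
Total = 200 + 225 + 225 = 650.

650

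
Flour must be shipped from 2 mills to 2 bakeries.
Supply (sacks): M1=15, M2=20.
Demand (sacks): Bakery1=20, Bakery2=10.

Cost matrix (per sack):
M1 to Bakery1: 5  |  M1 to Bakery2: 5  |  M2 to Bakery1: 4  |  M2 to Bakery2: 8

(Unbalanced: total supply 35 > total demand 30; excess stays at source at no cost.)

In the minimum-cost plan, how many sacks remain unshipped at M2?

An optimal plan:
  M1 to Bakery2: 10 × 5 = 50
  M2 to Bakery1: 20 × 4 = 80
Total cost = 130.
M2 ships 20 of its 20, leaving 0.

0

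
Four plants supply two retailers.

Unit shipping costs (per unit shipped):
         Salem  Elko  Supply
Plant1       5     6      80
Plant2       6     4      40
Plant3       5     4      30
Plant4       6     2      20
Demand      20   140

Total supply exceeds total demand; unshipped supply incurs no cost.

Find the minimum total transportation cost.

720

A cheapest plan:
  Plant1→Salem: 20 × 5 = 100
  Plant1→Elko: 50 × 6 = 300
  Plant2→Elko: 40 × 4 = 160
  Plant3→Elko: 30 × 4 = 120
  Plant4→Elko: 20 × 2 = 40
Total = 100 + 300 + 160 + 120 + 40 = 720.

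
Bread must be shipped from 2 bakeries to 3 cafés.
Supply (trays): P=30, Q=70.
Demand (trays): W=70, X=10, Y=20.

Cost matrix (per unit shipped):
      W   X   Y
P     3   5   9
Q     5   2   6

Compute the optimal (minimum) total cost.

Optimal allocation:
  P to W: 30 × 3 = 90
  Q to W: 40 × 5 = 200
  Q to X: 10 × 2 = 20
  Q to Y: 20 × 6 = 120
Total = 90 + 200 + 20 + 120 = 430.

430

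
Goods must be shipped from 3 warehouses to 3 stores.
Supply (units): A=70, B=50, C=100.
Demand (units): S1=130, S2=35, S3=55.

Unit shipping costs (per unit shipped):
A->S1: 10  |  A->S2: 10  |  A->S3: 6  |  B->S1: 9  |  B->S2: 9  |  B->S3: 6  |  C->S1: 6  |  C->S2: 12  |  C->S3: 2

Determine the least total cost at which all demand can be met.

A cheapest plan:
  A to S2: 35 × 10 = 350
  A to S3: 35 × 6 = 210
  B to S1: 50 × 9 = 450
  C to S1: 80 × 6 = 480
  C to S3: 20 × 2 = 40
Total = 350 + 210 + 450 + 480 + 40 = 1530.

1530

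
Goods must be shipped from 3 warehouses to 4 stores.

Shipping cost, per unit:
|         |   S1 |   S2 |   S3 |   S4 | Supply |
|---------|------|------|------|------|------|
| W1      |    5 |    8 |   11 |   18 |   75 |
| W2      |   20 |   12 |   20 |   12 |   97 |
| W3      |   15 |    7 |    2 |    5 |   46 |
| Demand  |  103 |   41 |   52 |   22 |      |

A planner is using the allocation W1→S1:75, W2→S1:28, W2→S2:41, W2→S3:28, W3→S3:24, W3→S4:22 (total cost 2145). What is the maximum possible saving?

Current plan cost = 75·5 + 28·20 + 41·12 + 28·20 + 24·2 + 22·5 = 2145.
Optimal plan:
  W1→S1: 75 × 5 = 375
  W2→S1: 28 × 20 = 560
  W2→S2: 41 × 12 = 492
  W2→S3: 6 × 20 = 120
  W2→S4: 22 × 12 = 264
  W3→S3: 46 × 2 = 92
Optimal cost = 1903.
Saving = 2145 − 1903 = 242.

242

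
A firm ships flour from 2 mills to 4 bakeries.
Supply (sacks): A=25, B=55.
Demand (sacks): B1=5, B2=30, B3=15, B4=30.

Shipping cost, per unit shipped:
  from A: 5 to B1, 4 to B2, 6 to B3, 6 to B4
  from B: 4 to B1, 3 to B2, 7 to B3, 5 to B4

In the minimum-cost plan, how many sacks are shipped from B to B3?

Optimal shipments:
  A to B2: 10 sacks
  A to B3: 15 sacks
  B to B1: 5 sacks
  B to B2: 20 sacks
  B to B4: 30 sacks
Total cost = 360.
The route B→B3 is not used.

0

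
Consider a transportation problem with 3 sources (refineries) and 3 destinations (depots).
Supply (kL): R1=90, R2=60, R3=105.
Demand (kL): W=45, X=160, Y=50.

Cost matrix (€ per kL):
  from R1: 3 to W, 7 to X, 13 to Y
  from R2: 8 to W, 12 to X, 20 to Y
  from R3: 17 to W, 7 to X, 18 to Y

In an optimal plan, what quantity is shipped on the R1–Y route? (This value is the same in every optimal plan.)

Optimal shipments:
  R1–X: 40 × €7 = €280
  R1–Y: 50 × €13 = €650
  R2–W: 45 × €8 = €360
  R2–X: 15 × €12 = €180
  R3–X: 105 × €7 = €735
Total cost = €2205.
So R1→Y carries 50 kL.

50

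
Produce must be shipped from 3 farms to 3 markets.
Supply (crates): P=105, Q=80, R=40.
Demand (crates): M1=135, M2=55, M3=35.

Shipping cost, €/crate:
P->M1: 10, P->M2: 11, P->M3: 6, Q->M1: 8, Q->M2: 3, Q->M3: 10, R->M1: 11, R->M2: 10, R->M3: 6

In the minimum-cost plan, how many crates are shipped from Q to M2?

55

Optimal shipments:
  P–M1: 105 × €10 = €1050
  Q–M1: 25 × €8 = €200
  Q–M2: 55 × €3 = €165
  R–M1: 5 × €11 = €55
  R–M3: 35 × €6 = €210
Total cost = €1680.
So Q→M2 carries 55 crates.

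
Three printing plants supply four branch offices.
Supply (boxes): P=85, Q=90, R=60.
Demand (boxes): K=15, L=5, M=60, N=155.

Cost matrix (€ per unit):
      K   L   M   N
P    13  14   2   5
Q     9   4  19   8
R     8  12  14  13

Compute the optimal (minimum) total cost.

One minimum-cost allocation:
  P–M: 60 boxes
  P–N: 25 boxes
  Q–L: 5 boxes
  Q–N: 85 boxes
  R–K: 15 boxes
  R–N: 45 boxes
Total cost = €1650.

1650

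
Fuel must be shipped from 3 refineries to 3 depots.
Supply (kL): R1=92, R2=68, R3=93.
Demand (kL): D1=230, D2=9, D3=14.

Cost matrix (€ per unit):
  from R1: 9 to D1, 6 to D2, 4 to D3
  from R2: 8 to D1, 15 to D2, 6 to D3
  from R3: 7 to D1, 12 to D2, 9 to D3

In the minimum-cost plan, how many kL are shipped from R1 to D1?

The minimum-cost plan:
  R1→D1: 69 × €9 = €621
  R1→D2: 9 × €6 = €54
  R1→D3: 14 × €4 = €56
  R2→D1: 68 × €8 = €544
  R3→D1: 93 × €7 = €651
Total cost = €1926.
So R1→D1 carries 69 kL.

69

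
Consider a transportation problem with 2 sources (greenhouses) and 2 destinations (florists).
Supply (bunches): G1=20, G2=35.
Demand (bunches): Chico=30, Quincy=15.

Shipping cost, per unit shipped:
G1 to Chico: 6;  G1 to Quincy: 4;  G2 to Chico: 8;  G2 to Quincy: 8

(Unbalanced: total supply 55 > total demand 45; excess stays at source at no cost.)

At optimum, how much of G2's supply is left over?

Minimum-cost shipments:
  G1->Chico: 5 × 6 = 30
  G1->Quincy: 15 × 4 = 60
  G2->Chico: 25 × 8 = 200
Total cost = 290.
G2 ships 25 of its 35, leaving 10.

10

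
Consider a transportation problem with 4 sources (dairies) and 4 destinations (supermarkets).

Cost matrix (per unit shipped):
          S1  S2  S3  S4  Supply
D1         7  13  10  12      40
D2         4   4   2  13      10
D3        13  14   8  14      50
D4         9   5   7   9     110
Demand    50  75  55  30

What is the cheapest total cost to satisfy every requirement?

One minimum-cost allocation:
  D1 to S1: 40 × 7 = 280
  D2 to S1: 5 × 4 = 20
  D2 to S3: 5 × 2 = 10
  D3 to S3: 50 × 8 = 400
  D4 to S1: 5 × 9 = 45
  D4 to S2: 75 × 5 = 375
  D4 to S4: 30 × 9 = 270
Total = 280 + 20 + 10 + 400 + 45 + 375 + 270 = 1400.
(Supply check: D1 ships 40; D2 ships 10; D3 ships 50; D4 ships 110.)

1400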